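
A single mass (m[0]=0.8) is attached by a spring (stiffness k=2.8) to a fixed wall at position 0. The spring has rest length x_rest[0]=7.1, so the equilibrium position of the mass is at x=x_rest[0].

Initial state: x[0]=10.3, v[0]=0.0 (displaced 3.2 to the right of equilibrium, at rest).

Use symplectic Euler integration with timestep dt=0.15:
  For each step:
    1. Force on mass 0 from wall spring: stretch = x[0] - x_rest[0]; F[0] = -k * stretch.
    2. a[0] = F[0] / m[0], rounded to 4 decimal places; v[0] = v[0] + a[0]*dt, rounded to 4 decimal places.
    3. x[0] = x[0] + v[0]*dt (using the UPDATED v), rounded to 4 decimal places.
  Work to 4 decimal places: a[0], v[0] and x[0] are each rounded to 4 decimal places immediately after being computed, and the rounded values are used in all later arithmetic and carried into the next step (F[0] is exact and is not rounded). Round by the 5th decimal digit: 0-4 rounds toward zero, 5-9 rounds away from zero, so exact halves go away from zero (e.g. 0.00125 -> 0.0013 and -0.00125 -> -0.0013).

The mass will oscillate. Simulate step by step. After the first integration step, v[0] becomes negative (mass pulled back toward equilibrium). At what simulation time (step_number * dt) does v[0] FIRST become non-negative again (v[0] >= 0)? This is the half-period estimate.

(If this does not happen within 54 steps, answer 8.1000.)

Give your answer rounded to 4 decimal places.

Answer: 1.8000

Derivation:
Step 0: x=[10.3000] v=[0.0000]
Step 1: x=[10.0480] v=[-1.6800]
Step 2: x=[9.5638] v=[-3.2277]
Step 3: x=[8.8856] v=[-4.5212]
Step 4: x=[8.0668] v=[-5.4586]
Step 5: x=[7.1719] v=[-5.9662]
Step 6: x=[6.2713] v=[-6.0040]
Step 7: x=[5.4360] v=[-5.5689]
Step 8: x=[4.7317] v=[-4.6953]
Step 9: x=[4.2139] v=[-3.4519]
Step 10: x=[3.9234] v=[-1.9367]
Step 11: x=[3.8831] v=[-0.2690]
Step 12: x=[4.0961] v=[1.4199]
First v>=0 after going negative at step 12, time=1.8000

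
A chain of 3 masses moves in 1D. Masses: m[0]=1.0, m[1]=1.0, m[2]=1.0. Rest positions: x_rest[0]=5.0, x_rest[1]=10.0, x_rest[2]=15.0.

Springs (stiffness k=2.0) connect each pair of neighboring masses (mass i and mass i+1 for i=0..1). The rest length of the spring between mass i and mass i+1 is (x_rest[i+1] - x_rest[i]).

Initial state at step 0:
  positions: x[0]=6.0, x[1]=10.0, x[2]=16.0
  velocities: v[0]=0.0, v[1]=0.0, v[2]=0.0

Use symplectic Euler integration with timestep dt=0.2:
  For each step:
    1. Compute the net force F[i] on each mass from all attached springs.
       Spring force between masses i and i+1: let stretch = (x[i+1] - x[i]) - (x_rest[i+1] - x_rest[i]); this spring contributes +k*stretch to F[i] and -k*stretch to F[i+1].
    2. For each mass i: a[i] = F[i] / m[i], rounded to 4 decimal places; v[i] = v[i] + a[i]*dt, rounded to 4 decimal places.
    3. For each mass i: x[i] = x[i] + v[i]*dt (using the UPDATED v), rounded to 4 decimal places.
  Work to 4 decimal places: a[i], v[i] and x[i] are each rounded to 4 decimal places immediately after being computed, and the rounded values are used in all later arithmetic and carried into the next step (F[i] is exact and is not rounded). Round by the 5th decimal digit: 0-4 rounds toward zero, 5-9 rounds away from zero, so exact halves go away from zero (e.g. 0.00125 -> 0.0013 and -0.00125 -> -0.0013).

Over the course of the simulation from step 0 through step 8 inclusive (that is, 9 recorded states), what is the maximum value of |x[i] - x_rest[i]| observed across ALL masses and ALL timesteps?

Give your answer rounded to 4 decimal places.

Answer: 1.3524

Derivation:
Step 0: x=[6.0000 10.0000 16.0000] v=[0.0000 0.0000 0.0000]
Step 1: x=[5.9200 10.1600 15.9200] v=[-0.4000 0.8000 -0.4000]
Step 2: x=[5.7792 10.4416 15.7792] v=[-0.7040 1.4080 -0.7040]
Step 3: x=[5.6114 10.7772 15.6114] v=[-0.8390 1.6781 -0.8390]
Step 4: x=[5.4569 11.0863 15.4569] v=[-0.7727 1.5455 -0.7727]
Step 5: x=[5.3527 11.2947 15.3527] v=[-0.5209 1.0420 -0.5209]
Step 6: x=[5.3239 11.3524 15.3239] v=[-0.1441 0.2884 -0.1441]
Step 7: x=[5.3774 11.2455 15.3774] v=[0.2673 -0.5344 0.2673]
Step 8: x=[5.5003 10.9997 15.5003] v=[0.6145 -1.2289 0.6145]
Max displacement = 1.3524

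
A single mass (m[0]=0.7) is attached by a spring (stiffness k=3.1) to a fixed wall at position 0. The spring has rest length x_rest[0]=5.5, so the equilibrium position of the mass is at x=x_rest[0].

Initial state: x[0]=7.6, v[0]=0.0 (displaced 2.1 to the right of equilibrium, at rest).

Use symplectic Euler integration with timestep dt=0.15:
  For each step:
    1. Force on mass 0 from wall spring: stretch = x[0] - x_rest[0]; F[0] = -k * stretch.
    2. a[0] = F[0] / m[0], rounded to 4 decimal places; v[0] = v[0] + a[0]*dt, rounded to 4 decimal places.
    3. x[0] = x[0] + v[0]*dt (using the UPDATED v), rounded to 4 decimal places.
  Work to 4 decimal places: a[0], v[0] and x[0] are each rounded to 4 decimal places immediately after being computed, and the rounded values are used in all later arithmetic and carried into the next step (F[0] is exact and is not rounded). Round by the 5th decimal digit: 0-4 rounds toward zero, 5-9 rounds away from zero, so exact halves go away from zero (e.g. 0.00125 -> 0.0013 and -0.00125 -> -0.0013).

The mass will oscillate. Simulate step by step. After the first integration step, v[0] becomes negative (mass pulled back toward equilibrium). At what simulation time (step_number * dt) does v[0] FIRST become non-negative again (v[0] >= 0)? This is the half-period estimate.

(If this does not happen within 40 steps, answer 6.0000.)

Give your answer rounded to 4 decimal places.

Step 0: x=[7.6000] v=[0.0000]
Step 1: x=[7.3908] v=[-1.3950]
Step 2: x=[6.9932] v=[-2.6510]
Step 3: x=[6.4468] v=[-3.6429]
Step 4: x=[5.8060] v=[-4.2719]
Step 5: x=[5.1347] v=[-4.4752]
Step 6: x=[4.4998] v=[-4.2325]
Step 7: x=[3.9646] v=[-3.5681]
Step 8: x=[3.5824] v=[-2.5482]
Step 9: x=[3.3912] v=[-1.2744]
Step 10: x=[3.4102] v=[0.1265]
First v>=0 after going negative at step 10, time=1.5000

Answer: 1.5000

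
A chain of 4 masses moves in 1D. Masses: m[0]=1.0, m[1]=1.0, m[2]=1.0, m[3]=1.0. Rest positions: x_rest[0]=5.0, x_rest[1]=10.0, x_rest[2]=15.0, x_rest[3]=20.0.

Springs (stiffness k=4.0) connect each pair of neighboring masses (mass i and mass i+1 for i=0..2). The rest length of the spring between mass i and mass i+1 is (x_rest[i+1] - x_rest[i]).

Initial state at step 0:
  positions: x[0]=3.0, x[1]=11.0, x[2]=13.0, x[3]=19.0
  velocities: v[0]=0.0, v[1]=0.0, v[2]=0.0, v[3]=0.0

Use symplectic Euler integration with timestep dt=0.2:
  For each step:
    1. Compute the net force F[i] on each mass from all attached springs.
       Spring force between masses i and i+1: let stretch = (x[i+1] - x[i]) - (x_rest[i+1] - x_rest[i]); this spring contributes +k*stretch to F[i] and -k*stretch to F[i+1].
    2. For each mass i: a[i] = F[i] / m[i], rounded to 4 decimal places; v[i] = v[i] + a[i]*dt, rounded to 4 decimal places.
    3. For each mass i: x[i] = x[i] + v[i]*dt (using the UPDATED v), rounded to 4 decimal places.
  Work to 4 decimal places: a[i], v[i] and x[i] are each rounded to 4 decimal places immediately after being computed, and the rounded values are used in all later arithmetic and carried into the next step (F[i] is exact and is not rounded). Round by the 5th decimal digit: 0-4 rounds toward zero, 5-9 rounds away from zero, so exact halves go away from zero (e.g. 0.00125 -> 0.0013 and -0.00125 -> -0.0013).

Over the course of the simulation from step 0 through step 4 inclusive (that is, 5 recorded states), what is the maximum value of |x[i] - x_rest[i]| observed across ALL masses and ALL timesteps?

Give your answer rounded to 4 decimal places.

Answer: 2.9467

Derivation:
Step 0: x=[3.0000 11.0000 13.0000 19.0000] v=[0.0000 0.0000 0.0000 0.0000]
Step 1: x=[3.4800 10.0400 13.6400 18.8400] v=[2.4000 -4.8000 3.2000 -0.8000]
Step 2: x=[4.2096 8.6064 14.5360 18.6480] v=[3.6480 -7.1680 4.4800 -0.9600]
Step 3: x=[4.8427 7.4180 15.1412 18.5981] v=[3.1654 -5.9418 3.0259 -0.2496]
Step 4: x=[5.0878 7.0533 15.0638 18.7951] v=[1.2256 -1.8235 -0.3871 0.9849]
Max displacement = 2.9467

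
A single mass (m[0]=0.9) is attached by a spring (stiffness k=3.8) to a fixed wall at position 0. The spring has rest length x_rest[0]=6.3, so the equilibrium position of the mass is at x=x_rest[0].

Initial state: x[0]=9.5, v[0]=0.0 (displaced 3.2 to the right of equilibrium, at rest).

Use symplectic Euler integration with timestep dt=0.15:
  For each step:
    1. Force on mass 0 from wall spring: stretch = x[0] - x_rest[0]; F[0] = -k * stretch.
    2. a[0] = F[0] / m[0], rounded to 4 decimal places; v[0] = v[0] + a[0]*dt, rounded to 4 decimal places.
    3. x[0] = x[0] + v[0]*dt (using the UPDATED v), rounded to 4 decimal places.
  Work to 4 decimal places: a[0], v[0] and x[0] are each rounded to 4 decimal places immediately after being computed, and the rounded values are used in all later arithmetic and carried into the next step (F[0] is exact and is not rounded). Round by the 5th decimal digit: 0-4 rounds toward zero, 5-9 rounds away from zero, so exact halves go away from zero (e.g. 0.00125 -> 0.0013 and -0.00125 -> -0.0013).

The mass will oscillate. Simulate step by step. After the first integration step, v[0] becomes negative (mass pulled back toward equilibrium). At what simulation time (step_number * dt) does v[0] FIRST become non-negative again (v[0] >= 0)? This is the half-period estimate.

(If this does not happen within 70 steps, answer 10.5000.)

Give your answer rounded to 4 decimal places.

Step 0: x=[9.5000] v=[0.0000]
Step 1: x=[9.1960] v=[-2.0267]
Step 2: x=[8.6169] v=[-3.8608]
Step 3: x=[7.8177] v=[-5.3282]
Step 4: x=[6.8743] v=[-6.2894]
Step 5: x=[5.8763] v=[-6.6531]
Step 6: x=[4.9186] v=[-6.3848]
Step 7: x=[4.0921] v=[-5.5099]
Step 8: x=[3.4754] v=[-4.1116]
Step 9: x=[3.1270] v=[-2.3227]
Step 10: x=[3.0800] v=[-0.3131]
Step 11: x=[3.3389] v=[1.7262]
First v>=0 after going negative at step 11, time=1.6500

Answer: 1.6500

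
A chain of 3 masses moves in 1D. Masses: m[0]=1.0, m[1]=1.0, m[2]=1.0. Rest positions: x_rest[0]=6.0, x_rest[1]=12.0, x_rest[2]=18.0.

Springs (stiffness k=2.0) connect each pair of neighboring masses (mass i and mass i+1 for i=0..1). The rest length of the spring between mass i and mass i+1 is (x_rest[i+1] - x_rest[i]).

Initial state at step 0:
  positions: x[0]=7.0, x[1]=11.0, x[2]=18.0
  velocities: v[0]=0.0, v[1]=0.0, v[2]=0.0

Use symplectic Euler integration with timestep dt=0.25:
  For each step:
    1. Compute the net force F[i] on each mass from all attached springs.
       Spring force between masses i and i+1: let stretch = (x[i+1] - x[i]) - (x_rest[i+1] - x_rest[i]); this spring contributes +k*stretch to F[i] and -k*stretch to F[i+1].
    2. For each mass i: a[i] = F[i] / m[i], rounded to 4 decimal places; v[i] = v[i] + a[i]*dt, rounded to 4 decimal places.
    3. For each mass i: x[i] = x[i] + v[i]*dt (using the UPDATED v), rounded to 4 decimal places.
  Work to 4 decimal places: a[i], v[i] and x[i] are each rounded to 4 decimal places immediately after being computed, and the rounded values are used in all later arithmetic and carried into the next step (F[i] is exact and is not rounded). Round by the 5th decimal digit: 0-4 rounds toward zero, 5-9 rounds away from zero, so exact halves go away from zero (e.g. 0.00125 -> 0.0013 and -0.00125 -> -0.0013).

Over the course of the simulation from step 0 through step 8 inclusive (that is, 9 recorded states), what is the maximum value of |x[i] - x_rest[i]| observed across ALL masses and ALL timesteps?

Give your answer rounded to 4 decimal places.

Step 0: x=[7.0000 11.0000 18.0000] v=[0.0000 0.0000 0.0000]
Step 1: x=[6.7500 11.3750 17.8750] v=[-1.0000 1.5000 -0.5000]
Step 2: x=[6.3281 11.9844 17.6875] v=[-1.6875 2.4375 -0.7500]
Step 3: x=[5.8633 12.5996 17.5371] v=[-1.8594 2.4609 -0.6016]
Step 4: x=[5.4905 12.9900 17.5195] v=[-1.4913 1.5615 -0.0704]
Step 5: x=[5.3051 13.0091 17.6857] v=[-0.7416 0.0765 0.6649]
Step 6: x=[5.3327 12.6498 18.0174] v=[0.1104 -1.4372 1.3266]
Step 7: x=[5.5250 12.0468 18.4281] v=[0.7690 -2.4120 1.6428]
Step 8: x=[5.7825 11.4262 18.7912] v=[1.0299 -2.4823 1.4522]
Max displacement = 1.0091

Answer: 1.0091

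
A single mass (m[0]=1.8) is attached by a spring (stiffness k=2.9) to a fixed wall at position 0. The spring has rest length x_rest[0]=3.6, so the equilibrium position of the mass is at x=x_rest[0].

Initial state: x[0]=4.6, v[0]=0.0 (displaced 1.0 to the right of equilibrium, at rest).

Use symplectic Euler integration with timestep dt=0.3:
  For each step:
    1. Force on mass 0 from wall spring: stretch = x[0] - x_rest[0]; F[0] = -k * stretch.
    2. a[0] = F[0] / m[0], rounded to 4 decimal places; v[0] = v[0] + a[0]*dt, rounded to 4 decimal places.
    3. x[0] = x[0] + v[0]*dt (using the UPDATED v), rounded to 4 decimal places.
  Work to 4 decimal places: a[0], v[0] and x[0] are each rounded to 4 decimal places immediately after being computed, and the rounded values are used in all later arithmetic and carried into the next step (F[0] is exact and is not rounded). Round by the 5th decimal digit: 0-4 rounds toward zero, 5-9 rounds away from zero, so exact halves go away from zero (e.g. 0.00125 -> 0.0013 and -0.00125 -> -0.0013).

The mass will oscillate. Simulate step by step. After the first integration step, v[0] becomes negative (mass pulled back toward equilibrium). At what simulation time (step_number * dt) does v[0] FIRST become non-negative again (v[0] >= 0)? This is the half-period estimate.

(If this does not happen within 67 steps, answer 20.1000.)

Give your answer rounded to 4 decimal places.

Answer: 2.7000

Derivation:
Step 0: x=[4.6000] v=[0.0000]
Step 1: x=[4.4550] v=[-0.4833]
Step 2: x=[4.1860] v=[-0.8966]
Step 3: x=[3.8321] v=[-1.1798]
Step 4: x=[3.4445] v=[-1.2920]
Step 5: x=[3.0794] v=[-1.2169]
Step 6: x=[2.7898] v=[-0.9653]
Step 7: x=[2.6177] v=[-0.5737]
Step 8: x=[2.5880] v=[-0.0989]
Step 9: x=[2.7051] v=[0.3902]
First v>=0 after going negative at step 9, time=2.7000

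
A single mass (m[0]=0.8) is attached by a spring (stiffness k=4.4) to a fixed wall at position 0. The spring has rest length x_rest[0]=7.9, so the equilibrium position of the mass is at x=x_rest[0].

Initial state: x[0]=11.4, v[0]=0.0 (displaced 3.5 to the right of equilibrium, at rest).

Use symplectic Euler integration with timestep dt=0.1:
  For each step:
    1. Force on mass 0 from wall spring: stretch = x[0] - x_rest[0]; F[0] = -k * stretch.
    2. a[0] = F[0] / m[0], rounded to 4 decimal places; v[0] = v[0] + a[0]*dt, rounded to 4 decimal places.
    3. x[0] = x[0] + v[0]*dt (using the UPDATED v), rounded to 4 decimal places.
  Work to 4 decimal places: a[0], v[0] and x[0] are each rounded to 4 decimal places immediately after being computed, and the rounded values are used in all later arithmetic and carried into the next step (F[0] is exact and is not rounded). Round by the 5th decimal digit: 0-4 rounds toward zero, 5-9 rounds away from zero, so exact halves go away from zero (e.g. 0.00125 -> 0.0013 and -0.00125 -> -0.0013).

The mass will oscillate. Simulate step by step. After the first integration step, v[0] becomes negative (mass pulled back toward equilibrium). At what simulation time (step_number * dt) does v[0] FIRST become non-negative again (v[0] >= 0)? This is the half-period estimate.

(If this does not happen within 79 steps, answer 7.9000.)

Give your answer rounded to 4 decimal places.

Step 0: x=[11.4000] v=[0.0000]
Step 1: x=[11.2075] v=[-1.9250]
Step 2: x=[10.8331] v=[-3.7441]
Step 3: x=[10.2974] v=[-5.3573]
Step 4: x=[9.6298] v=[-6.6759]
Step 5: x=[8.8671] v=[-7.6273]
Step 6: x=[8.0512] v=[-8.1592]
Step 7: x=[7.2270] v=[-8.2424]
Step 8: x=[6.4398] v=[-7.8723]
Step 9: x=[5.7329] v=[-7.0692]
Step 10: x=[5.1452] v=[-5.8773]
Step 11: x=[4.7090] v=[-4.3622]
Step 12: x=[4.4483] v=[-2.6072]
Step 13: x=[4.3774] v=[-0.7088]
Step 14: x=[4.5003] v=[1.2286]
First v>=0 after going negative at step 14, time=1.4000

Answer: 1.4000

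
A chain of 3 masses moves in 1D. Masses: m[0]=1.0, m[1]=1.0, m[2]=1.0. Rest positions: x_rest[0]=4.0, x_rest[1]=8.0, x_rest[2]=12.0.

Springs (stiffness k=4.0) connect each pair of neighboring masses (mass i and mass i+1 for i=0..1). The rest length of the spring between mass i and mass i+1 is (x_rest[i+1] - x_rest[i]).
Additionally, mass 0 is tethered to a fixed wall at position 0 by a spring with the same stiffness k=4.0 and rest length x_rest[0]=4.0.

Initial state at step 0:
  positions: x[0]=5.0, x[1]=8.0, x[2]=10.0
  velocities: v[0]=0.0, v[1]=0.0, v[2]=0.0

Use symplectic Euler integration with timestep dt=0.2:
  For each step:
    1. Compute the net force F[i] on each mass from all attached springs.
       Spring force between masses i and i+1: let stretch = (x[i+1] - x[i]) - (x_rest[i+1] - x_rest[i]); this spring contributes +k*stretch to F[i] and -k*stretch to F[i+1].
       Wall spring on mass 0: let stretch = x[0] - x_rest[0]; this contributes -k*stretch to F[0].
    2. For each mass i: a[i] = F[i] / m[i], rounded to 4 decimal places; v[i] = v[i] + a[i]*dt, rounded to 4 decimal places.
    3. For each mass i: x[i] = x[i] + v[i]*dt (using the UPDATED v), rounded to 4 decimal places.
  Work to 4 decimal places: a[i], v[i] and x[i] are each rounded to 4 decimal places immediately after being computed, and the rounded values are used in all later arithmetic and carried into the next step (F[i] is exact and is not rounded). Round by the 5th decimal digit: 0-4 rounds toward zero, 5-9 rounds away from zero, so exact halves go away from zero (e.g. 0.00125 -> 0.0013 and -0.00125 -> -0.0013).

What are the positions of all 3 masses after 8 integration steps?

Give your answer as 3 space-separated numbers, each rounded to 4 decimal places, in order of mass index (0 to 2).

Answer: 3.3325 7.7441 12.4155

Derivation:
Step 0: x=[5.0000 8.0000 10.0000] v=[0.0000 0.0000 0.0000]
Step 1: x=[4.6800 7.8400 10.3200] v=[-1.6000 -0.8000 1.6000]
Step 2: x=[4.1168 7.5712 10.8832] v=[-2.8160 -1.3440 2.8160]
Step 3: x=[3.4476 7.2796 11.5565] v=[-3.3459 -1.4579 3.3664]
Step 4: x=[2.8399 7.0592 12.1855] v=[-3.0384 -1.1020 3.1449]
Step 5: x=[2.4529 6.9839 12.6343] v=[-1.9349 -0.3764 2.2439]
Step 6: x=[2.3984 7.0877 12.8190] v=[-0.2724 0.5191 0.9236]
Step 7: x=[2.7105 7.3582 12.7267] v=[1.5603 1.3527 -0.4614]
Step 8: x=[3.3325 7.7441 12.4155] v=[3.1101 1.9293 -1.5562]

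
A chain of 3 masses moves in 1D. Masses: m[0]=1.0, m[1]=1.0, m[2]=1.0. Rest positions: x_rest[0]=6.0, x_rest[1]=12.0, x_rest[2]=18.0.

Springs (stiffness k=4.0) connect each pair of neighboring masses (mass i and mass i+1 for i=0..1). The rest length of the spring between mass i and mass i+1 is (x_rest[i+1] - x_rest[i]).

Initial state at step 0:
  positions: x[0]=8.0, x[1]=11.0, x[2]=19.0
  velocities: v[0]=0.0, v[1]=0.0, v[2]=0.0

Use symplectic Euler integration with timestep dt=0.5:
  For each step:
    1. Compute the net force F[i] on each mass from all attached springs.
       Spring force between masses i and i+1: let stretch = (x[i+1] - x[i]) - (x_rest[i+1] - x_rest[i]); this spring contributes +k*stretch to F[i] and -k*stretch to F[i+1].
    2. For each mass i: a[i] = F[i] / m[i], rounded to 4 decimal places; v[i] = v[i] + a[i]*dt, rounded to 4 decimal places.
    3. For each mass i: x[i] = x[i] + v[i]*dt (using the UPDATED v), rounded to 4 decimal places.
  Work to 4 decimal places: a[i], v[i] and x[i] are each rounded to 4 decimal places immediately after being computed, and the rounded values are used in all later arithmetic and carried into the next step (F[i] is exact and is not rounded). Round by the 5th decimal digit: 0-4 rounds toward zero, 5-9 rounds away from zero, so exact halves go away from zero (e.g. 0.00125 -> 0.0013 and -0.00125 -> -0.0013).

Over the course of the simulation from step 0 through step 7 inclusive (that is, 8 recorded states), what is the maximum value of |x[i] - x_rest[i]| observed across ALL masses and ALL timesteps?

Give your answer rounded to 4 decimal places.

Answer: 4.0000

Derivation:
Step 0: x=[8.0000 11.0000 19.0000] v=[0.0000 0.0000 0.0000]
Step 1: x=[5.0000 16.0000 17.0000] v=[-6.0000 10.0000 -4.0000]
Step 2: x=[7.0000 11.0000 20.0000] v=[4.0000 -10.0000 6.0000]
Step 3: x=[7.0000 11.0000 20.0000] v=[0.0000 0.0000 0.0000]
Step 4: x=[5.0000 16.0000 17.0000] v=[-4.0000 10.0000 -6.0000]
Step 5: x=[8.0000 11.0000 19.0000] v=[6.0000 -10.0000 4.0000]
Step 6: x=[8.0000 11.0000 19.0000] v=[0.0000 0.0000 0.0000]
Step 7: x=[5.0000 16.0000 17.0000] v=[-6.0000 10.0000 -4.0000]
Max displacement = 4.0000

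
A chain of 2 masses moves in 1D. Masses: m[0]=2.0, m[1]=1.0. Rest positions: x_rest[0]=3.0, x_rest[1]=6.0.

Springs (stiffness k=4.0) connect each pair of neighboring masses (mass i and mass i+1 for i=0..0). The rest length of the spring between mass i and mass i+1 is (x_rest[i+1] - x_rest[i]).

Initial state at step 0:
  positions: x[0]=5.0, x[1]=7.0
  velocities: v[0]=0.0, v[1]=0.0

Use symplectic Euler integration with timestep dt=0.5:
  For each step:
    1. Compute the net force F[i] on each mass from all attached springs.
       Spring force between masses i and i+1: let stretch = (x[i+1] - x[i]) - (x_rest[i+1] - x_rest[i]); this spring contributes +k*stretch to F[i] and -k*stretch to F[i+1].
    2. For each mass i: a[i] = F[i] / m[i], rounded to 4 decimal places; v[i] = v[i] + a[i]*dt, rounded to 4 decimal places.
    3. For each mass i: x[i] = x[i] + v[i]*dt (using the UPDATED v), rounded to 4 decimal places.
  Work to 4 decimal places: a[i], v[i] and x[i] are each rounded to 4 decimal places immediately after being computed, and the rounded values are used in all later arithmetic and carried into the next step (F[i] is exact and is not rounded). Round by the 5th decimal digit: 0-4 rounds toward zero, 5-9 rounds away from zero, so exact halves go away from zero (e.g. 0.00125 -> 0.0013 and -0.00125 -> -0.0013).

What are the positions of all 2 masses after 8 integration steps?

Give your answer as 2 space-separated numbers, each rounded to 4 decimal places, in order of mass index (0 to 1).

Answer: 4.7540 7.4923

Derivation:
Step 0: x=[5.0000 7.0000] v=[0.0000 0.0000]
Step 1: x=[4.5000 8.0000] v=[-1.0000 2.0000]
Step 2: x=[4.2500 8.5000] v=[-0.5000 1.0000]
Step 3: x=[4.6250 7.7500] v=[0.7500 -1.5000]
Step 4: x=[5.0625 6.8750] v=[0.8750 -1.7500]
Step 5: x=[4.9063 7.1875] v=[-0.3125 0.6250]
Step 6: x=[4.3907 8.2188] v=[-1.0313 2.0626]
Step 7: x=[4.2891 8.4220] v=[-0.2032 0.4064]
Step 8: x=[4.7540 7.4923] v=[0.9297 -1.8594]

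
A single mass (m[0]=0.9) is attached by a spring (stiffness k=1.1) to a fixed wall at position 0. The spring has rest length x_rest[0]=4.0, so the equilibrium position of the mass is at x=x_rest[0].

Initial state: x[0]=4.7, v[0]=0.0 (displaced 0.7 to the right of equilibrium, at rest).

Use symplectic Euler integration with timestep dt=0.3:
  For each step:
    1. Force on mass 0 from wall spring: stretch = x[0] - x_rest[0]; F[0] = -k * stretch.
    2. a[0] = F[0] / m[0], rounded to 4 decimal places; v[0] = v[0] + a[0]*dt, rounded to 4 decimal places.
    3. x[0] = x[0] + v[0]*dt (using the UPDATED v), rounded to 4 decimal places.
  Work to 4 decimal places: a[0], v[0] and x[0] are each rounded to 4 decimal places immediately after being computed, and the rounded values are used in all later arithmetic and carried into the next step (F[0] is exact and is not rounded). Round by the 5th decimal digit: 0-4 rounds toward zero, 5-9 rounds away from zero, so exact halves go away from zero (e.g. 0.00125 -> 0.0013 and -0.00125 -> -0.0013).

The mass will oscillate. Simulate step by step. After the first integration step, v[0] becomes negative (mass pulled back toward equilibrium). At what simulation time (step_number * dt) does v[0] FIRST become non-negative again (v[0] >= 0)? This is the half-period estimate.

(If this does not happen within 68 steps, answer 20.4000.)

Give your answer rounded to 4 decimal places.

Answer: 3.0000

Derivation:
Step 0: x=[4.7000] v=[0.0000]
Step 1: x=[4.6230] v=[-0.2567]
Step 2: x=[4.4775] v=[-0.4851]
Step 3: x=[4.2794] v=[-0.6602]
Step 4: x=[4.0506] v=[-0.7627]
Step 5: x=[3.8162] v=[-0.7812]
Step 6: x=[3.6021] v=[-0.7138]
Step 7: x=[3.4317] v=[-0.5679]
Step 8: x=[3.3239] v=[-0.3595]
Step 9: x=[3.2904] v=[-0.1116]
Step 10: x=[3.3350] v=[0.1486]
First v>=0 after going negative at step 10, time=3.0000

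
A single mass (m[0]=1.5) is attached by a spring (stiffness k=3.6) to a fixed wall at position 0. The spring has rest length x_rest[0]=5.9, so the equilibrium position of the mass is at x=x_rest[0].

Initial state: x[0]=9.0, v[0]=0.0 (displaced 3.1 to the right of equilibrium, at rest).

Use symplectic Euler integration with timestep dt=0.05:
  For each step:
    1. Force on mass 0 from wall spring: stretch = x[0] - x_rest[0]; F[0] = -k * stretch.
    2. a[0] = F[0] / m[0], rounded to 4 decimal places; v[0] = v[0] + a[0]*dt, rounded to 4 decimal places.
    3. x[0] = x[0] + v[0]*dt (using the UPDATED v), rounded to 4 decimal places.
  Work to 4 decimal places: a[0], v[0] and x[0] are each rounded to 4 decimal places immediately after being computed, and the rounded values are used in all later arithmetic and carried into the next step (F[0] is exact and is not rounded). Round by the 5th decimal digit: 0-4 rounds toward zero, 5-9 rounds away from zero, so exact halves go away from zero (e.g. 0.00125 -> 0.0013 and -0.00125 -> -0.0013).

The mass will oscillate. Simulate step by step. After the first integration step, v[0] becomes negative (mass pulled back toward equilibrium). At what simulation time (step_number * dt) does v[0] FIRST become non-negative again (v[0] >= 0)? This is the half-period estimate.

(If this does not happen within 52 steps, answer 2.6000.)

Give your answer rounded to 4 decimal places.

Step 0: x=[9.0000] v=[0.0000]
Step 1: x=[8.9814] v=[-0.3720]
Step 2: x=[8.9443] v=[-0.7418]
Step 3: x=[8.8889] v=[-1.1071]
Step 4: x=[8.8156] v=[-1.4658]
Step 5: x=[8.7248] v=[-1.8157]
Step 6: x=[8.6171] v=[-2.1547]
Step 7: x=[8.4931] v=[-2.4808]
Step 8: x=[8.3535] v=[-2.7920]
Step 9: x=[8.1992] v=[-3.0864]
Step 10: x=[8.0311] v=[-3.3623]
Step 11: x=[7.8502] v=[-3.6180]
Step 12: x=[7.6576] v=[-3.8520]
Step 13: x=[7.4545] v=[-4.0629]
Step 14: x=[7.2420] v=[-4.2494]
Step 15: x=[7.0215] v=[-4.4104]
Step 16: x=[6.7943] v=[-4.5450]
Step 17: x=[6.5617] v=[-4.6523]
Step 18: x=[6.3251] v=[-4.7317]
Step 19: x=[6.0860] v=[-4.7827]
Step 20: x=[5.8458] v=[-4.8050]
Step 21: x=[5.6059] v=[-4.7985]
Step 22: x=[5.3677] v=[-4.7632]
Step 23: x=[5.1327] v=[-4.6993]
Step 24: x=[4.9023] v=[-4.6072]
Step 25: x=[4.6779] v=[-4.4875]
Step 26: x=[4.4609] v=[-4.3409]
Step 27: x=[4.2525] v=[-4.1682]
Step 28: x=[4.0540] v=[-3.9705]
Step 29: x=[3.8666] v=[-3.7490]
Step 30: x=[3.6914] v=[-3.5050]
Step 31: x=[3.5294] v=[-3.2400]
Step 32: x=[3.3816] v=[-2.9555]
Step 33: x=[3.2489] v=[-2.6533]
Step 34: x=[3.1321] v=[-2.3352]
Step 35: x=[3.0319] v=[-2.0031]
Step 36: x=[2.9490] v=[-1.6589]
Step 37: x=[2.8838] v=[-1.3048]
Step 38: x=[2.8367] v=[-0.9429]
Step 39: x=[2.8079] v=[-0.5753]
Step 40: x=[2.7977] v=[-0.2043]
Step 41: x=[2.8061] v=[0.1680]
First v>=0 after going negative at step 41, time=2.0500

Answer: 2.0500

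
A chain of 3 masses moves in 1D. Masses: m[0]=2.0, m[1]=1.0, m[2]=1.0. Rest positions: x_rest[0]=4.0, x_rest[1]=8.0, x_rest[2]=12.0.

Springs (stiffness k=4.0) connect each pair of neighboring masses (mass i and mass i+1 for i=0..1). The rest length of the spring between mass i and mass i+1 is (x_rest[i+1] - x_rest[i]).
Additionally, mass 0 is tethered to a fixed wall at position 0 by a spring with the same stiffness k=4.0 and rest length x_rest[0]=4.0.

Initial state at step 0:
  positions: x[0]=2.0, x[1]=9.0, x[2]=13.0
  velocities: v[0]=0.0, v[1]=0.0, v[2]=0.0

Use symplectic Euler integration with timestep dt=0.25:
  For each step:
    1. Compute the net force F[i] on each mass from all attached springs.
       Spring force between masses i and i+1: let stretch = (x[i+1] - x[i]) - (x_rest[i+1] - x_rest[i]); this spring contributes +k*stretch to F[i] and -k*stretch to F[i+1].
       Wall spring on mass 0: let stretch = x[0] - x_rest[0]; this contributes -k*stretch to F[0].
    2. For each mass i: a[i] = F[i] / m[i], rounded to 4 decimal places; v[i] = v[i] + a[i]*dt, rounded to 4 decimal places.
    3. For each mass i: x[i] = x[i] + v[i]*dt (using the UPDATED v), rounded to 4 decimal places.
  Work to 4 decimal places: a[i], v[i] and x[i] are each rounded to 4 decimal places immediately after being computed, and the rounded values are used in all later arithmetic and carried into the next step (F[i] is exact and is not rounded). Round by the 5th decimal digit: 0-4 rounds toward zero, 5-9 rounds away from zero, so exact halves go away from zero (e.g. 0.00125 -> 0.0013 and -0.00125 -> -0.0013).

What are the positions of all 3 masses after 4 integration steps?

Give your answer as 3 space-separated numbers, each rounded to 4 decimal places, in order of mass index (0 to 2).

Step 0: x=[2.0000 9.0000 13.0000] v=[0.0000 0.0000 0.0000]
Step 1: x=[2.6250 8.2500 13.0000] v=[2.5000 -3.0000 0.0000]
Step 2: x=[3.6250 7.2813 12.8125] v=[4.0000 -3.8750 -0.7500]
Step 3: x=[4.6289 6.7813 12.2422] v=[4.0157 -2.0001 -2.2812]
Step 4: x=[5.3233 7.1084 11.3067] v=[2.7775 1.3084 -3.7421]

Answer: 5.3233 7.1084 11.3067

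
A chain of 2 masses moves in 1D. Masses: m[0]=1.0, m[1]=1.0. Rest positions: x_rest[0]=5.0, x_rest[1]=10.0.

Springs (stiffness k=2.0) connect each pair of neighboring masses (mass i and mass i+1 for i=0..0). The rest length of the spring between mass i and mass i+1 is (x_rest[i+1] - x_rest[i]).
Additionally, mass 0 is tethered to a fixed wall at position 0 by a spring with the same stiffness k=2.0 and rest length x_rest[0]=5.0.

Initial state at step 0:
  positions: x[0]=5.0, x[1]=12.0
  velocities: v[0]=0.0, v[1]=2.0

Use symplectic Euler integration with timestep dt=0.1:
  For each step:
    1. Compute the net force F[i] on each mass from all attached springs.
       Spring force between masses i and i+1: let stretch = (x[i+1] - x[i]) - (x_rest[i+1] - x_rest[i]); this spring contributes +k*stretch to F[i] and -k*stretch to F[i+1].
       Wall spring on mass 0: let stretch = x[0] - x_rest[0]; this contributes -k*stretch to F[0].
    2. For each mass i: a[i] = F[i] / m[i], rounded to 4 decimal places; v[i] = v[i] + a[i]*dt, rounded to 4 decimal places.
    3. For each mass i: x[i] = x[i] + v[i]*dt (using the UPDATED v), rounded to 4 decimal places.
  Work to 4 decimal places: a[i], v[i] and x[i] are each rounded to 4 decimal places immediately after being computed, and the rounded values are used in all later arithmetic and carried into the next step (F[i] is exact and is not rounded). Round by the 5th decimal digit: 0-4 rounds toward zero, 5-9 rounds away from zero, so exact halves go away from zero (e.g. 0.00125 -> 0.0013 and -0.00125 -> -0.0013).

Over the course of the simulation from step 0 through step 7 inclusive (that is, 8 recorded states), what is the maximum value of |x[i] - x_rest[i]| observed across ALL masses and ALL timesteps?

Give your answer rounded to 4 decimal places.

Answer: 2.3844

Derivation:
Step 0: x=[5.0000 12.0000] v=[0.0000 2.0000]
Step 1: x=[5.0400 12.1600] v=[0.4000 1.6000]
Step 2: x=[5.1216 12.2776] v=[0.8160 1.1760]
Step 3: x=[5.2439 12.3521] v=[1.2229 0.7448]
Step 4: x=[5.4035 12.3844] v=[1.5958 0.3232]
Step 5: x=[5.5946 12.3771] v=[1.9113 -0.0730]
Step 6: x=[5.8095 12.3342] v=[2.1489 -0.4295]
Step 7: x=[6.0387 12.2608] v=[2.2919 -0.7344]
Max displacement = 2.3844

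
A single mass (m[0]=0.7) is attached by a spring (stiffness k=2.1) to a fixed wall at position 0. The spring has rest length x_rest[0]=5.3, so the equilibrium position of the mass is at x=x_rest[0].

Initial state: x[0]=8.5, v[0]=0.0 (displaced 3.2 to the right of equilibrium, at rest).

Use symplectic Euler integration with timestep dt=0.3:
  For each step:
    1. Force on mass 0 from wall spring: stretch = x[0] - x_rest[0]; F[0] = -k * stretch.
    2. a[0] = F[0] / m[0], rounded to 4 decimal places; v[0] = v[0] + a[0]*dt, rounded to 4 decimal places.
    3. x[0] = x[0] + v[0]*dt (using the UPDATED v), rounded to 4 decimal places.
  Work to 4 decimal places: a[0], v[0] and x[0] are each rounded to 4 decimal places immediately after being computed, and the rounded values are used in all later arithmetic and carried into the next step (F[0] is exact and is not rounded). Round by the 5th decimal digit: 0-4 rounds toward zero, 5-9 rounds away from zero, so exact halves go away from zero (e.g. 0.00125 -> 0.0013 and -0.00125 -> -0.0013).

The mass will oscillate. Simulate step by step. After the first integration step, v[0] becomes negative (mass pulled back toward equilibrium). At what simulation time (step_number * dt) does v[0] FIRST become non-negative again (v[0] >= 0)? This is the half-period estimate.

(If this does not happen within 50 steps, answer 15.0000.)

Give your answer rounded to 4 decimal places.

Answer: 1.8000

Derivation:
Step 0: x=[8.5000] v=[0.0000]
Step 1: x=[7.6360] v=[-2.8800]
Step 2: x=[6.1413] v=[-4.9824]
Step 3: x=[4.4194] v=[-5.7396]
Step 4: x=[2.9353] v=[-4.9471]
Step 5: x=[2.0896] v=[-2.8189]
Step 6: x=[2.1108] v=[0.0705]
First v>=0 after going negative at step 6, time=1.8000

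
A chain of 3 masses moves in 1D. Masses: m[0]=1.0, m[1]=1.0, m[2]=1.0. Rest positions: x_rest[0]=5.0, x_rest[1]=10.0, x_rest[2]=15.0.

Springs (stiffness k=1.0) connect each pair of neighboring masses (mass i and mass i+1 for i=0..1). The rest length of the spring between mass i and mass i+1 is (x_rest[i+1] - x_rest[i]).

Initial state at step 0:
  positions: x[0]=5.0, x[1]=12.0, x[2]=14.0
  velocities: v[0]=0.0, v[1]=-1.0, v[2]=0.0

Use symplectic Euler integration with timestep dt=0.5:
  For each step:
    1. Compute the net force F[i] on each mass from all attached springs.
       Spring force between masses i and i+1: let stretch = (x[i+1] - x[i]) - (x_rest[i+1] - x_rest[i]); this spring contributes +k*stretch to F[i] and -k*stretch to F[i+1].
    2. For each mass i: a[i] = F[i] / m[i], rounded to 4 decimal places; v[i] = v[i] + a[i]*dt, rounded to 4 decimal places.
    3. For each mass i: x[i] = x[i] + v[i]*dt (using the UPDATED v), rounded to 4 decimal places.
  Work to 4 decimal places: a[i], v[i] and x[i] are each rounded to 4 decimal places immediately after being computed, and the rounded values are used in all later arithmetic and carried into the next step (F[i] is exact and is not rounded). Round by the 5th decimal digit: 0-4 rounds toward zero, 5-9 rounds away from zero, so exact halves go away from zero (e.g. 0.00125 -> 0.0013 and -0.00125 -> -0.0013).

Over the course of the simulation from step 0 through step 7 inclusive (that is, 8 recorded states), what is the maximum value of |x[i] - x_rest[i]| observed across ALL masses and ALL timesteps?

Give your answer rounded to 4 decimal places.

Answer: 2.2031

Derivation:
Step 0: x=[5.0000 12.0000 14.0000] v=[0.0000 -1.0000 0.0000]
Step 1: x=[5.5000 10.2500 14.7500] v=[1.0000 -3.5000 1.5000]
Step 2: x=[5.9375 8.4375 15.6250] v=[0.8750 -3.6250 1.7500]
Step 3: x=[5.7500 7.7969 15.9532] v=[-0.3750 -1.2813 0.6563]
Step 4: x=[4.8242 8.6836 15.4923] v=[-1.8516 1.7734 -0.9219]
Step 5: x=[3.6133 10.3077 14.5792] v=[-2.4219 3.2481 -1.8263]
Step 6: x=[2.8260 11.3261 13.8482] v=[-1.5747 2.0367 -1.4621]
Step 7: x=[2.9137 10.8500 13.7366] v=[0.1754 -0.9523 -0.2232]
Max displacement = 2.2031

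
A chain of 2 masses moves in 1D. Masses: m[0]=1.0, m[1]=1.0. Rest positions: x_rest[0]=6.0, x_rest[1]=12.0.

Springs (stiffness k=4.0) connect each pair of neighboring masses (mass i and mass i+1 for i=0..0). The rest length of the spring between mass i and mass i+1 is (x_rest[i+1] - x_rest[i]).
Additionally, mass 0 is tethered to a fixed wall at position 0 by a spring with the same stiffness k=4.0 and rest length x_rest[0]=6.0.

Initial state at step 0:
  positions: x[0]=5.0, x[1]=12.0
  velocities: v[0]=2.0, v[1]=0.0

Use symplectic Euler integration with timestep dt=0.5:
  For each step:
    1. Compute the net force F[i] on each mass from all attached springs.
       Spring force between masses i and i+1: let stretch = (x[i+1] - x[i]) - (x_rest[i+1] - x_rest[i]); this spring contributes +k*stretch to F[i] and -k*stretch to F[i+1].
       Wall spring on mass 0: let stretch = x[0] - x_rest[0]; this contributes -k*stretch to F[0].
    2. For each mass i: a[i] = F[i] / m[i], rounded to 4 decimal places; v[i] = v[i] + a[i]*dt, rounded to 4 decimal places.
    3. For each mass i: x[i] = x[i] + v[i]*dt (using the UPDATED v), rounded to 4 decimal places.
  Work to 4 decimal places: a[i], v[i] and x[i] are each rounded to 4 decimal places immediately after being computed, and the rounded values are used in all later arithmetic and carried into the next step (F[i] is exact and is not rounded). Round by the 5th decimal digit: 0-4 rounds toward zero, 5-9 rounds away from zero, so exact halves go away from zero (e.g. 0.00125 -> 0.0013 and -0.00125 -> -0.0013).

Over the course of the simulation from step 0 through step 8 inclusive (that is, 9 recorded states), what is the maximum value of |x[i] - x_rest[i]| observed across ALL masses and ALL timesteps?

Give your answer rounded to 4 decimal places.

Step 0: x=[5.0000 12.0000] v=[2.0000 0.0000]
Step 1: x=[8.0000 11.0000] v=[6.0000 -2.0000]
Step 2: x=[6.0000 13.0000] v=[-4.0000 4.0000]
Step 3: x=[5.0000 14.0000] v=[-2.0000 2.0000]
Step 4: x=[8.0000 12.0000] v=[6.0000 -4.0000]
Step 5: x=[7.0000 12.0000] v=[-2.0000 0.0000]
Step 6: x=[4.0000 13.0000] v=[-6.0000 2.0000]
Step 7: x=[6.0000 11.0000] v=[4.0000 -4.0000]
Step 8: x=[7.0000 10.0000] v=[2.0000 -2.0000]
Max displacement = 2.0000

Answer: 2.0000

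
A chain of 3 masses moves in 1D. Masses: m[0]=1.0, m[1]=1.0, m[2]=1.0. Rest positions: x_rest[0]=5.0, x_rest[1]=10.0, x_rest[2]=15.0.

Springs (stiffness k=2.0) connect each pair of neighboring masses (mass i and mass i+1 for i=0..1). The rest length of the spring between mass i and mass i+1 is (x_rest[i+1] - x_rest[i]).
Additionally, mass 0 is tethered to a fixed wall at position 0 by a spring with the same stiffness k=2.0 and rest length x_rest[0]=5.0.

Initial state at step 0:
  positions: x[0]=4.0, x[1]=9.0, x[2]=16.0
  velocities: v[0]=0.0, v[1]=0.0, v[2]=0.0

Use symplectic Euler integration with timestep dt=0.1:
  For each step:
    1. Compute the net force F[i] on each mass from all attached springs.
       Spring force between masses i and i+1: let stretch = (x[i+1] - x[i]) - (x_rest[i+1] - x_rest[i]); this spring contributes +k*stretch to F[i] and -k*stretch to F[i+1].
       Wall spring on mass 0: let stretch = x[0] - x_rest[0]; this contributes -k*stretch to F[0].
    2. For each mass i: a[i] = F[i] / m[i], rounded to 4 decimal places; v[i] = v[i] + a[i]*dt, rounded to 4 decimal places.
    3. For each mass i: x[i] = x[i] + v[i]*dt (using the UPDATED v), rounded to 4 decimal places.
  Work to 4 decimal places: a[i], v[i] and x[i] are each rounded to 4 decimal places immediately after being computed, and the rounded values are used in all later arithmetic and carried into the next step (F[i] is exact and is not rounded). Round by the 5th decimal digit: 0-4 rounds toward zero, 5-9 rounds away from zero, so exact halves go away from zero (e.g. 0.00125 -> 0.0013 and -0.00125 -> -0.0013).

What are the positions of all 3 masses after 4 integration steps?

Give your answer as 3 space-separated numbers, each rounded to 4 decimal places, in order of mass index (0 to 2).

Step 0: x=[4.0000 9.0000 16.0000] v=[0.0000 0.0000 0.0000]
Step 1: x=[4.0200 9.0400 15.9600] v=[0.2000 0.4000 -0.4000]
Step 2: x=[4.0600 9.1180 15.8816] v=[0.4000 0.7800 -0.7840]
Step 3: x=[4.1200 9.2301 15.7679] v=[0.5996 1.1211 -1.1367]
Step 4: x=[4.1998 9.3708 15.6235] v=[0.7976 1.4066 -1.4443]

Answer: 4.1998 9.3708 15.6235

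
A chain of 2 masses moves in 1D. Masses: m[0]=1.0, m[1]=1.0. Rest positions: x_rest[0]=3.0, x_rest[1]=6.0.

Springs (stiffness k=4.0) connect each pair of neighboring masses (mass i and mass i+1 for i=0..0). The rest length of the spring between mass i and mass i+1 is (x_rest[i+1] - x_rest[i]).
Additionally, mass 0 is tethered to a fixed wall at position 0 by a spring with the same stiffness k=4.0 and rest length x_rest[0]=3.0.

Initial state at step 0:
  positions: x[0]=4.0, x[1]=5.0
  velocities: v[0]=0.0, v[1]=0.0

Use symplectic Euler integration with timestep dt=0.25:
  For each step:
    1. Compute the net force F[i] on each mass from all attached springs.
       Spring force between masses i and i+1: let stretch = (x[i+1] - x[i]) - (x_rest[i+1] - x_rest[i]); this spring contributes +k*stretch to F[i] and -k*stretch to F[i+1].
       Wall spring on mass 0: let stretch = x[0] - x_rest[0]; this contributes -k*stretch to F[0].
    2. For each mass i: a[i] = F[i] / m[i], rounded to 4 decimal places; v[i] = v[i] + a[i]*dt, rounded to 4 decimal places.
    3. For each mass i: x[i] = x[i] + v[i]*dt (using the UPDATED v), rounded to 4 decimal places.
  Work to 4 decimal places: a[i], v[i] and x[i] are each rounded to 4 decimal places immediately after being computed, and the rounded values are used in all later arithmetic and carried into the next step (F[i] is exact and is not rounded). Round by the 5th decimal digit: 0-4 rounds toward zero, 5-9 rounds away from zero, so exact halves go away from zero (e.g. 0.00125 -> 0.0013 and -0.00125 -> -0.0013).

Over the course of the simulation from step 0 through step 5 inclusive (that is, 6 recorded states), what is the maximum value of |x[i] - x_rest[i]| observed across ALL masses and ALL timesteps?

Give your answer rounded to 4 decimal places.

Step 0: x=[4.0000 5.0000] v=[0.0000 0.0000]
Step 1: x=[3.2500 5.5000] v=[-3.0000 2.0000]
Step 2: x=[2.2500 6.1875] v=[-4.0000 2.7500]
Step 3: x=[1.6719 6.6406] v=[-2.3125 1.8125]
Step 4: x=[1.9180 6.6016] v=[0.9843 -0.1562]
Step 5: x=[2.8555 6.1417] v=[3.7499 -1.8398]
Max displacement = 1.3281

Answer: 1.3281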